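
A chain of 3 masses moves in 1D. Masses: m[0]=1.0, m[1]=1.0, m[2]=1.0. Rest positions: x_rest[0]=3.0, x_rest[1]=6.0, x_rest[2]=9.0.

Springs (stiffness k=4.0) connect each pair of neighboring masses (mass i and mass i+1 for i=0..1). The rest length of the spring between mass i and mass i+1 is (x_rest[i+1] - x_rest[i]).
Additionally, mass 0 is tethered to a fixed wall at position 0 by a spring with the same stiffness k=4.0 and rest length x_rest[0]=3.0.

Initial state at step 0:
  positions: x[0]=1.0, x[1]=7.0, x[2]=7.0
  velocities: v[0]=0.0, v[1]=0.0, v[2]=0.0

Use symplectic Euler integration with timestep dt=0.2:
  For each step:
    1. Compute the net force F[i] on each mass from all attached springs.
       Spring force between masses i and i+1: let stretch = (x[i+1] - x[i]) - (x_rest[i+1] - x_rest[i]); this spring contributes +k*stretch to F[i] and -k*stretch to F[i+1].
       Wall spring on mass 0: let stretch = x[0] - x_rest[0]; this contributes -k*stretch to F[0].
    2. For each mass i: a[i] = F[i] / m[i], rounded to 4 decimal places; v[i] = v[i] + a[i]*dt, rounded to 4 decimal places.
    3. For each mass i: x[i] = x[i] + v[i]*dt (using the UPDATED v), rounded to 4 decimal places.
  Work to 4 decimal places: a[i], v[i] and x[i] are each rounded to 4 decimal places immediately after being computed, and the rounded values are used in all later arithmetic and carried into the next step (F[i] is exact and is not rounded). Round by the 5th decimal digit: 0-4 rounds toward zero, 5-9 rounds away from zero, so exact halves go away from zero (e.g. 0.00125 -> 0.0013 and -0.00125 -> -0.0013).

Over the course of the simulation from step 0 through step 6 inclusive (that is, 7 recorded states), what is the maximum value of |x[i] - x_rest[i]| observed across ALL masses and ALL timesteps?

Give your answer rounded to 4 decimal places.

Step 0: x=[1.0000 7.0000 7.0000] v=[0.0000 0.0000 0.0000]
Step 1: x=[1.8000 6.0400 7.4800] v=[4.0000 -4.8000 2.4000]
Step 2: x=[2.9904 4.6320 8.2096] v=[5.9520 -7.0400 3.6480]
Step 3: x=[3.9650 3.5338 8.8468] v=[4.8730 -5.4912 3.1859]
Step 4: x=[4.2362 3.3546 9.1139] v=[1.3560 -0.8958 1.3355]
Step 5: x=[3.6886 4.2380 8.9395] v=[-2.7382 4.4169 -0.8719]
Step 6: x=[2.6387 5.7857 8.4929] v=[-5.2496 7.7386 -2.2331]
Max displacement = 2.6454

Answer: 2.6454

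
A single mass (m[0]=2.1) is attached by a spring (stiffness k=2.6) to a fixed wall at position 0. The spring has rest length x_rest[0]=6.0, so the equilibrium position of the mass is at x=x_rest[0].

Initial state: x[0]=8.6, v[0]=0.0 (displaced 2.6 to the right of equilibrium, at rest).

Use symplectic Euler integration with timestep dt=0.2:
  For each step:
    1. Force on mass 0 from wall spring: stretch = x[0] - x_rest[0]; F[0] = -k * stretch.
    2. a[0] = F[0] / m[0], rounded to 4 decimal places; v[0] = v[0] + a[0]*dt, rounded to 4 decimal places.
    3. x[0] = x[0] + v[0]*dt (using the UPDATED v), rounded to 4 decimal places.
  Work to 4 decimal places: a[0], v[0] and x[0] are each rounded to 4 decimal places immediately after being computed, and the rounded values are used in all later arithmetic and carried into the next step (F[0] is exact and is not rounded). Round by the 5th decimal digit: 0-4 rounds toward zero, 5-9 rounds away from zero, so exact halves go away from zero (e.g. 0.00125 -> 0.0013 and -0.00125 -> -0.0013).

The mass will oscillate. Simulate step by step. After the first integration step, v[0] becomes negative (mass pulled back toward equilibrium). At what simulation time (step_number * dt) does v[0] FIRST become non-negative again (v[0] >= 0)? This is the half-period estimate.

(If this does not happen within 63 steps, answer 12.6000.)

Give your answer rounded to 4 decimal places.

Step 0: x=[8.6000] v=[0.0000]
Step 1: x=[8.4712] v=[-0.6438]
Step 2: x=[8.2201] v=[-1.2557]
Step 3: x=[7.8590] v=[-1.8054]
Step 4: x=[7.4059] v=[-2.2657]
Step 5: x=[6.8831] v=[-2.6138]
Step 6: x=[6.3166] v=[-2.8325]
Step 7: x=[5.7344] v=[-2.9109]
Step 8: x=[5.1654] v=[-2.8451]
Step 9: x=[4.6377] v=[-2.6384]
Step 10: x=[4.1775] v=[-2.3011]
Step 11: x=[3.8075] v=[-1.8498]
Step 12: x=[3.5461] v=[-1.3069]
Step 13: x=[3.4062] v=[-0.6993]
Step 14: x=[3.3948] v=[-0.0570]
Step 15: x=[3.5124] v=[0.5881]
First v>=0 after going negative at step 15, time=3.0000

Answer: 3.0000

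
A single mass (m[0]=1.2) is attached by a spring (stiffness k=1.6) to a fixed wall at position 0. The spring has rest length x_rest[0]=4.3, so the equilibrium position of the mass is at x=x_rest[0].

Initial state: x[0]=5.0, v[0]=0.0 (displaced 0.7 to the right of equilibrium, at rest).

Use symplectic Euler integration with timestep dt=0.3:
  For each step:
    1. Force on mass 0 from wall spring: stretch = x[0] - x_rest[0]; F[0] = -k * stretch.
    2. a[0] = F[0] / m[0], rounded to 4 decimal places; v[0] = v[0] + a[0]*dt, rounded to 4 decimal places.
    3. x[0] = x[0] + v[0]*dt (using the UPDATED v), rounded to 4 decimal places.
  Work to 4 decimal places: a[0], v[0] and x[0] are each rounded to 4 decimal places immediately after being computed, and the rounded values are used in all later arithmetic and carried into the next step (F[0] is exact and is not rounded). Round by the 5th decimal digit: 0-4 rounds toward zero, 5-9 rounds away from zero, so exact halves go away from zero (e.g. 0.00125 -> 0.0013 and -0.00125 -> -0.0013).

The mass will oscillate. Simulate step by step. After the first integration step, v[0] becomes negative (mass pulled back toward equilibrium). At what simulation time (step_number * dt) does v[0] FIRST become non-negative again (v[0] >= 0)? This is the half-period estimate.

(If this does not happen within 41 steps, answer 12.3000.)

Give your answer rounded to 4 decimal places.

Answer: 3.0000

Derivation:
Step 0: x=[5.0000] v=[0.0000]
Step 1: x=[4.9160] v=[-0.2800]
Step 2: x=[4.7581] v=[-0.5264]
Step 3: x=[4.5452] v=[-0.7096]
Step 4: x=[4.3029] v=[-0.8077]
Step 5: x=[4.0602] v=[-0.8089]
Step 6: x=[3.8463] v=[-0.7130]
Step 7: x=[3.6869] v=[-0.5315]
Step 8: x=[3.6010] v=[-0.2863]
Step 9: x=[3.5990] v=[-0.0067]
Step 10: x=[3.6811] v=[0.2737]
First v>=0 after going negative at step 10, time=3.0000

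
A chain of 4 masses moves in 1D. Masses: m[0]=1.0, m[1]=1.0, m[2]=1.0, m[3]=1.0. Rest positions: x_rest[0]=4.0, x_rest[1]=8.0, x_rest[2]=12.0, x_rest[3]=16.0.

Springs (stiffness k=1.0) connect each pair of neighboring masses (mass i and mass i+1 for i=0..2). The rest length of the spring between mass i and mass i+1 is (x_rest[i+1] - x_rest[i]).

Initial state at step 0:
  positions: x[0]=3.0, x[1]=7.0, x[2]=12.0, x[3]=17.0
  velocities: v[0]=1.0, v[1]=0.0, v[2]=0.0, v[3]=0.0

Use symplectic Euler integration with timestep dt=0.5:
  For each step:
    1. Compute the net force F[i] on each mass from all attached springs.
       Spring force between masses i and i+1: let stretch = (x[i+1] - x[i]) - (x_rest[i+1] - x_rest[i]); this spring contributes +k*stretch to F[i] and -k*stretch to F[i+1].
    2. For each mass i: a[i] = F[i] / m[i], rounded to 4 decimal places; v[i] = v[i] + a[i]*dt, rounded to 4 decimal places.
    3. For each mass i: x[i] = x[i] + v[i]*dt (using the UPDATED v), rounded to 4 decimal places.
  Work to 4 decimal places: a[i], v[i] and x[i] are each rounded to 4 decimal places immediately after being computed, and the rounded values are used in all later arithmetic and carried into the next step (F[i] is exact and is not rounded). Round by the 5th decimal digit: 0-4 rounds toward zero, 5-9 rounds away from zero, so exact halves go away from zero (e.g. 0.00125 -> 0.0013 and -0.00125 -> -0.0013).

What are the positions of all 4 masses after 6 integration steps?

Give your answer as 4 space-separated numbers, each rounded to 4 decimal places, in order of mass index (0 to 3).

Step 0: x=[3.0000 7.0000 12.0000 17.0000] v=[1.0000 0.0000 0.0000 0.0000]
Step 1: x=[3.5000 7.2500 12.0000 16.7500] v=[1.0000 0.5000 0.0000 -0.5000]
Step 2: x=[3.9375 7.7500 12.0000 16.3125] v=[0.8750 1.0000 0.0000 -0.8750]
Step 3: x=[4.3282 8.3594 12.0157 15.7969] v=[0.7813 1.2188 0.0313 -1.0313]
Step 4: x=[4.7267 8.8751 12.0626 15.3360] v=[0.7969 1.0314 0.0938 -0.9219]
Step 5: x=[5.1623 9.1506 12.1310 15.0567] v=[0.8711 0.5510 0.1368 -0.5586]
Step 6: x=[5.5950 9.1742 12.1858 15.0460] v=[0.8653 0.0471 0.1095 -0.0215]

Answer: 5.5950 9.1742 12.1858 15.0460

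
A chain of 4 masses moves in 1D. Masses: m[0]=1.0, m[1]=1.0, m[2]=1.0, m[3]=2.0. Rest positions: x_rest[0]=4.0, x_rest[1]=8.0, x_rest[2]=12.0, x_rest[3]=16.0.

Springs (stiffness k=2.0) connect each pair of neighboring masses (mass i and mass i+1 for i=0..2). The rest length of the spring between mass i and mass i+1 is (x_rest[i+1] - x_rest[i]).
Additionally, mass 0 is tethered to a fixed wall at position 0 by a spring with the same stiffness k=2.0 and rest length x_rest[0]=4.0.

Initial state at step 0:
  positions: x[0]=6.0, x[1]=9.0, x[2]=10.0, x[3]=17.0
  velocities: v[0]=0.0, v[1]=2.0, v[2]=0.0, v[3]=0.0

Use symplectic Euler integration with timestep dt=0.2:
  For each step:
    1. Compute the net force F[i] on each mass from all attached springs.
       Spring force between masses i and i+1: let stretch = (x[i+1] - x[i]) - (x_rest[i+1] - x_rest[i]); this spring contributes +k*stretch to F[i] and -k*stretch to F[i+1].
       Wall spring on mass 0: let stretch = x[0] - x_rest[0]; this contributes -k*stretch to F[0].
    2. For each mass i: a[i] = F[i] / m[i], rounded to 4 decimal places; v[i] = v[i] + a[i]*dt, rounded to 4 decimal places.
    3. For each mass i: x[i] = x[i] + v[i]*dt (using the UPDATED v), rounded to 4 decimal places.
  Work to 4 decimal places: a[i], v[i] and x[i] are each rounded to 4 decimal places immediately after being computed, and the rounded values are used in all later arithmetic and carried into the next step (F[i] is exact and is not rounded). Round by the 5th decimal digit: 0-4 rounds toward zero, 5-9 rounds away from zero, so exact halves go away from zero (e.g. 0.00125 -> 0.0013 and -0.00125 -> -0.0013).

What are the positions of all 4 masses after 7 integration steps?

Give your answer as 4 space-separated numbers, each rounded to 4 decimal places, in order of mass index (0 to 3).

Answer: 3.0723 8.6944 15.5157 15.9009

Derivation:
Step 0: x=[6.0000 9.0000 10.0000 17.0000] v=[0.0000 2.0000 0.0000 0.0000]
Step 1: x=[5.7600 9.2400 10.4800 16.8800] v=[-1.2000 1.2000 2.4000 -0.6000]
Step 2: x=[5.3376 9.3008 11.3728 16.6640] v=[-2.1120 0.3040 4.4640 -1.0800]
Step 3: x=[4.8052 9.2103 12.5231 16.3964] v=[-2.6618 -0.4525 5.7517 -1.3382]
Step 4: x=[4.2408 9.0324 13.7183 16.1338] v=[-2.8218 -0.8894 5.9759 -1.3129]
Step 5: x=[3.7205 8.8461 14.7318 15.9346] v=[-2.6015 -0.9317 5.0677 -0.9960]
Step 6: x=[3.3126 8.7206 15.3707 15.8473] v=[-2.0395 -0.6277 3.1945 -0.4366]
Step 7: x=[3.0723 8.6944 15.5157 15.9009] v=[-1.2013 -0.1309 0.7251 0.2681]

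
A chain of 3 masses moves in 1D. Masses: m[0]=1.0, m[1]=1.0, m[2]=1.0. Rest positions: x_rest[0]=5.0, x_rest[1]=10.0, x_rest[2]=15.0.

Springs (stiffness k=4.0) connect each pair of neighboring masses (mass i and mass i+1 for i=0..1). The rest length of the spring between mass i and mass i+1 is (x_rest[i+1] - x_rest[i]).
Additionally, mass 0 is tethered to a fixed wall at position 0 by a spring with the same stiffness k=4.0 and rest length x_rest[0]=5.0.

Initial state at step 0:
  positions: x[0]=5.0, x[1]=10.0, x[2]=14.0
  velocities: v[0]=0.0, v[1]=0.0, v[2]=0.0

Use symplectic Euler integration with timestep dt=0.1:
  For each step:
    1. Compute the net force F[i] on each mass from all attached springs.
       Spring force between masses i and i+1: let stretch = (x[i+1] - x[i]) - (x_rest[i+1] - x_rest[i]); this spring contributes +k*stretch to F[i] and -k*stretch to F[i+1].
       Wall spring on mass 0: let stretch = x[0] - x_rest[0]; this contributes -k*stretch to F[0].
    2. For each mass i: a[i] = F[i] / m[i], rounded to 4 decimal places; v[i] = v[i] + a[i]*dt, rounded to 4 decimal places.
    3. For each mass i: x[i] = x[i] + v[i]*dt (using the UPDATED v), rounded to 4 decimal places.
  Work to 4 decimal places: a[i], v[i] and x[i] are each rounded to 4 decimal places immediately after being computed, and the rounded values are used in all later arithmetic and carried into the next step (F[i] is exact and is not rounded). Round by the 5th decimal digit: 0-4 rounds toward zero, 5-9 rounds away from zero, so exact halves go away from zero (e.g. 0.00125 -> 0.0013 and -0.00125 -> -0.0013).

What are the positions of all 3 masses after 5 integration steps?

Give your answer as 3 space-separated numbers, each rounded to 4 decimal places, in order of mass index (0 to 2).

Step 0: x=[5.0000 10.0000 14.0000] v=[0.0000 0.0000 0.0000]
Step 1: x=[5.0000 9.9600 14.0400] v=[0.0000 -0.4000 0.4000]
Step 2: x=[4.9984 9.8848 14.1168] v=[-0.0160 -0.7520 0.7680]
Step 3: x=[4.9923 9.7834 14.2243] v=[-0.0608 -1.0138 1.0752]
Step 4: x=[4.9782 9.6680 14.3542] v=[-0.1413 -1.1539 1.2988]
Step 5: x=[4.9525 9.5525 14.4966] v=[-0.2567 -1.1553 1.4243]

Answer: 4.9525 9.5525 14.4966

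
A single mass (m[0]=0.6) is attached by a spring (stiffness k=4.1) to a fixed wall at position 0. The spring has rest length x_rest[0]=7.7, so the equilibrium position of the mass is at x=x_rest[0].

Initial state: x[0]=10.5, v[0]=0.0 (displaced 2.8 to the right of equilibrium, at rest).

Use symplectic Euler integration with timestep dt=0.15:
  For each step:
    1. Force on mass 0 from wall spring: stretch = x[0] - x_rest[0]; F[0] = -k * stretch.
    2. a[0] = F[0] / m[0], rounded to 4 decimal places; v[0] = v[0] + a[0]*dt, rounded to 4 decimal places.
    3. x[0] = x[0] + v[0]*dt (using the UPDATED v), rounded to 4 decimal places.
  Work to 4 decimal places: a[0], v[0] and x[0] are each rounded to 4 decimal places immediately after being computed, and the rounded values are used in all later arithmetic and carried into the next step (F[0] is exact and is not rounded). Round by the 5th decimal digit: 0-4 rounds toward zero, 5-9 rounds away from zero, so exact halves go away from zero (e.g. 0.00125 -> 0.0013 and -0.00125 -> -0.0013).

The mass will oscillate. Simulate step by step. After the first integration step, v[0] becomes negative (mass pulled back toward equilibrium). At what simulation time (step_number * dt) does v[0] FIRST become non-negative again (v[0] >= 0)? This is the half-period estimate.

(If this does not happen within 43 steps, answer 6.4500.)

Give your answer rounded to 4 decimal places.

Answer: 1.2000

Derivation:
Step 0: x=[10.5000] v=[0.0000]
Step 1: x=[10.0695] v=[-2.8700]
Step 2: x=[9.2747] v=[-5.2987]
Step 3: x=[8.2378] v=[-6.9128]
Step 4: x=[7.1182] v=[-7.4641]
Step 5: x=[6.0880] v=[-6.8678]
Step 6: x=[5.3057] v=[-5.2155]
Step 7: x=[4.8915] v=[-2.7613]
Step 8: x=[4.9091] v=[0.1174]
First v>=0 after going negative at step 8, time=1.2000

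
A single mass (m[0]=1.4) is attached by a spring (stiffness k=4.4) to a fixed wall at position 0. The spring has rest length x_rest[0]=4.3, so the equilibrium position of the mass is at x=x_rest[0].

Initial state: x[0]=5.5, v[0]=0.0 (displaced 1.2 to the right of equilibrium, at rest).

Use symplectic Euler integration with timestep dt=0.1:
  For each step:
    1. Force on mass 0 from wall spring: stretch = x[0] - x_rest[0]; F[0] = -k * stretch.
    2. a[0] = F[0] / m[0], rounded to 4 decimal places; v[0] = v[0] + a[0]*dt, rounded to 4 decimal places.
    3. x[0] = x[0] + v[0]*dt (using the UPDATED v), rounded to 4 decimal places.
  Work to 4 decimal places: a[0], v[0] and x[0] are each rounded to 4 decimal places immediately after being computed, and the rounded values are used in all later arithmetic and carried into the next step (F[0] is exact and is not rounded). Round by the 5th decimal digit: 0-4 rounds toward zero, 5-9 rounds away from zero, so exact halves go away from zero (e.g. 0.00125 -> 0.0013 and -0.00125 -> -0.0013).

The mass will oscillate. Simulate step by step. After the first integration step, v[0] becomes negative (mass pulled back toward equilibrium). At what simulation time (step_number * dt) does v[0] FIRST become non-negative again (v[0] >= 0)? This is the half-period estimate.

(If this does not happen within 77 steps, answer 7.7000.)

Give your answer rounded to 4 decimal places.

Answer: 1.8000

Derivation:
Step 0: x=[5.5000] v=[0.0000]
Step 1: x=[5.4623] v=[-0.3771]
Step 2: x=[5.3881] v=[-0.7424]
Step 3: x=[5.2797] v=[-1.0844]
Step 4: x=[5.1405] v=[-1.3923]
Step 5: x=[4.9749] v=[-1.6565]
Step 6: x=[4.7880] v=[-1.8686]
Step 7: x=[4.5858] v=[-2.0220]
Step 8: x=[4.3746] v=[-2.1118]
Step 9: x=[4.1611] v=[-2.1353]
Step 10: x=[3.9519] v=[-2.0917]
Step 11: x=[3.7537] v=[-1.9823]
Step 12: x=[3.5726] v=[-1.8106]
Step 13: x=[3.4144] v=[-1.5820]
Step 14: x=[3.2840] v=[-1.3037]
Step 15: x=[3.1856] v=[-0.9844]
Step 16: x=[3.1222] v=[-0.6342]
Step 17: x=[3.0958] v=[-0.2640]
Step 18: x=[3.1073] v=[0.1145]
First v>=0 after going negative at step 18, time=1.8000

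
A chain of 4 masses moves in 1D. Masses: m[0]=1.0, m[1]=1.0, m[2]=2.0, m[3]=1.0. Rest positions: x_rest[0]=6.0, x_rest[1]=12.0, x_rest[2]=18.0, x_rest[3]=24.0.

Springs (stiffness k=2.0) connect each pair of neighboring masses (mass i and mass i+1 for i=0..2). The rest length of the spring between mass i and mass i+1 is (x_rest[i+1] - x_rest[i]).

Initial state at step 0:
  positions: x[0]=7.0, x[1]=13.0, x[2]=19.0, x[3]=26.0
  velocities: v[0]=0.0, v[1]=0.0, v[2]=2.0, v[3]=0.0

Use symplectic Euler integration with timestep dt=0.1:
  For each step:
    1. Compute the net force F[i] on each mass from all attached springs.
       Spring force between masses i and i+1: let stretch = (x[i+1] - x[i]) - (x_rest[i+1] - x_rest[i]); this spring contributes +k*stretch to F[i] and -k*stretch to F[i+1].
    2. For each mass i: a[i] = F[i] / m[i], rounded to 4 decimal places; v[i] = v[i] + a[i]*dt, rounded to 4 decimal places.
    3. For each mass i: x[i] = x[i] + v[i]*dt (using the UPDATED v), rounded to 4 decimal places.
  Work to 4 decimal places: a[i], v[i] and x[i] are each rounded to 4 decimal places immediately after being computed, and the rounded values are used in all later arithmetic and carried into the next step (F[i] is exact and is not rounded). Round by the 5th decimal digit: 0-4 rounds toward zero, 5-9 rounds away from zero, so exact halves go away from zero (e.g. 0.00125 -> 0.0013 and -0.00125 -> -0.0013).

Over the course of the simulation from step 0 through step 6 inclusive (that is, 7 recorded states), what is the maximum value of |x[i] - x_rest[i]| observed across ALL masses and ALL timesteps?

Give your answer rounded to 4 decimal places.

Step 0: x=[7.0000 13.0000 19.0000 26.0000] v=[0.0000 0.0000 2.0000 0.0000]
Step 1: x=[7.0000 13.0000 19.2100 25.9800] v=[0.0000 0.0000 2.1000 -0.2000]
Step 2: x=[7.0000 13.0042 19.4256 25.9446] v=[0.0000 0.0420 2.1560 -0.3540]
Step 3: x=[7.0001 13.0167 19.6422 25.8988] v=[0.0008 0.1254 2.1658 -0.4578]
Step 4: x=[7.0005 13.0414 19.8551 25.8479] v=[0.0041 0.2472 2.1289 -0.5091]
Step 5: x=[7.0017 13.0816 20.0598 25.7971] v=[0.0123 0.4018 2.0468 -0.5077]
Step 6: x=[7.0045 13.1398 20.2521 25.7516] v=[0.0283 0.5815 1.9227 -0.4552]
Max displacement = 2.2521

Answer: 2.2521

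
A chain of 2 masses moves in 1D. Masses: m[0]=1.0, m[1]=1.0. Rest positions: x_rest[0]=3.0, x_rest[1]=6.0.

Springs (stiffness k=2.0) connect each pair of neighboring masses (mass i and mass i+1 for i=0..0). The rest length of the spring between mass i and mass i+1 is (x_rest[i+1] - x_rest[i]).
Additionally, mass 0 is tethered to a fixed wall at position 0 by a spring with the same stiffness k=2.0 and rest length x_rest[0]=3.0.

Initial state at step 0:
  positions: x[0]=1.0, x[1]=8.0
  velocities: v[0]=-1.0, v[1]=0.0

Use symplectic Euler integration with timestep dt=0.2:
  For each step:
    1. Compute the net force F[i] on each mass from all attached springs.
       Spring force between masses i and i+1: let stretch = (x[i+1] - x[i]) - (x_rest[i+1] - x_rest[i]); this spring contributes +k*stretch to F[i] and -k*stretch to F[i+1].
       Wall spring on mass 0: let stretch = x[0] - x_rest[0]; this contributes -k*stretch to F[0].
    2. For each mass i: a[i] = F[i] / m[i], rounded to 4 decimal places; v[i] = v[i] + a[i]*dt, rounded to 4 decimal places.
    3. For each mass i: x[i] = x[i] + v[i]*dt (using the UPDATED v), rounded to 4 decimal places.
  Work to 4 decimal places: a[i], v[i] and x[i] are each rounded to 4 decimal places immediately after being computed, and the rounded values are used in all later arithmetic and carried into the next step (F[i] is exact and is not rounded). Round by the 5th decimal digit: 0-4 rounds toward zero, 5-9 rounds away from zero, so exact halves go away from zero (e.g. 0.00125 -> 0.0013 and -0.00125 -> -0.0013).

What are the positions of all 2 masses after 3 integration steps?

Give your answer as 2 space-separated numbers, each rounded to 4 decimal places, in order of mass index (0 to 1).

Step 0: x=[1.0000 8.0000] v=[-1.0000 0.0000]
Step 1: x=[1.2800 7.6800] v=[1.4000 -1.6000]
Step 2: x=[1.9696 7.0880] v=[3.4480 -2.9600]
Step 3: x=[2.9111 6.3265] v=[4.7075 -3.8074]

Answer: 2.9111 6.3265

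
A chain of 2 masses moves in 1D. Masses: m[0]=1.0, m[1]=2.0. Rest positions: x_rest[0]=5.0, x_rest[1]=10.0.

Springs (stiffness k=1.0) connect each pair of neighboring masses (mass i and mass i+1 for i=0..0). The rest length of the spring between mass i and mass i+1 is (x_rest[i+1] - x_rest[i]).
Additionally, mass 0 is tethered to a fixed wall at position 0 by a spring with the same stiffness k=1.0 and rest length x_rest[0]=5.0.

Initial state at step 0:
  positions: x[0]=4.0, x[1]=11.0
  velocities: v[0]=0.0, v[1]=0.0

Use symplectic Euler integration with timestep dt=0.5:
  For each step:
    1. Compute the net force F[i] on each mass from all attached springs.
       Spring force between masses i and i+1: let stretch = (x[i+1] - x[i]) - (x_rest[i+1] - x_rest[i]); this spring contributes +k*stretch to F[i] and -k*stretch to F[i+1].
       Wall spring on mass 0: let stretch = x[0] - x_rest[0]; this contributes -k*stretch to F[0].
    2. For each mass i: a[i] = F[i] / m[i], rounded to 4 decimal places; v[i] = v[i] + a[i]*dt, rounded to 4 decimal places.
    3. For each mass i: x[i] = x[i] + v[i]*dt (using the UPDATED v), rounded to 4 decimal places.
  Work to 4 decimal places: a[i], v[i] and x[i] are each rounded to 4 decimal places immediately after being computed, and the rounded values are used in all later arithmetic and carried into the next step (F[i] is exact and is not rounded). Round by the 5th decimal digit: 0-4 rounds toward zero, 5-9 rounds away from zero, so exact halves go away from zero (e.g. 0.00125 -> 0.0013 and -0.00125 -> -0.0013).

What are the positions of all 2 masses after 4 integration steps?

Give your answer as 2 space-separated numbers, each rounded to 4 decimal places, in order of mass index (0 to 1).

Step 0: x=[4.0000 11.0000] v=[0.0000 0.0000]
Step 1: x=[4.7500 10.7500] v=[1.5000 -0.5000]
Step 2: x=[5.8125 10.3750] v=[2.1250 -0.7500]
Step 3: x=[6.5625 10.0547] v=[1.5000 -0.6406]
Step 4: x=[6.5449 9.9229] v=[-0.0352 -0.2637]

Answer: 6.5449 9.9229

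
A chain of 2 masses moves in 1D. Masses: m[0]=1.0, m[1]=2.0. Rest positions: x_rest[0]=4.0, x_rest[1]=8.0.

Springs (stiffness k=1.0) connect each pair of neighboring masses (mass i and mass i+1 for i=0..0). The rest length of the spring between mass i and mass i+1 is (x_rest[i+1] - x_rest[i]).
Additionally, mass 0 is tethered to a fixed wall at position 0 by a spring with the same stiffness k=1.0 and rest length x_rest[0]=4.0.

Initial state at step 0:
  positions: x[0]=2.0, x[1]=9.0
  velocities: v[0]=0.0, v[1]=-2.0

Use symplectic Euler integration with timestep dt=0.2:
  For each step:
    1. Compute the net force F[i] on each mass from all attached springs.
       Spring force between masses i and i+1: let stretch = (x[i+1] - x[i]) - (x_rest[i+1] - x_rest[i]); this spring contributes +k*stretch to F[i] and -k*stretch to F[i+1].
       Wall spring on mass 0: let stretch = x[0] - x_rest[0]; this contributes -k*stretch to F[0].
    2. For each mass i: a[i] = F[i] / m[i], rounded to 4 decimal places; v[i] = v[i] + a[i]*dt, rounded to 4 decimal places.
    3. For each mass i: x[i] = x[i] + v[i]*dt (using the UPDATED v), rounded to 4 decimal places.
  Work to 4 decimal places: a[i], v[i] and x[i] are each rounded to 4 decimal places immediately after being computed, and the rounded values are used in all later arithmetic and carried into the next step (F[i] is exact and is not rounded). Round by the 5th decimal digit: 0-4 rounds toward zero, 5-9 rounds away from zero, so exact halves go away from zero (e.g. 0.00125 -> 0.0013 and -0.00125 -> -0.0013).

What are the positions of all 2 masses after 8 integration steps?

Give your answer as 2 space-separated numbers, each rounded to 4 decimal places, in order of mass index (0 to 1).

Answer: 5.0536 5.0980

Derivation:
Step 0: x=[2.0000 9.0000] v=[0.0000 -2.0000]
Step 1: x=[2.2000 8.5400] v=[1.0000 -2.3000]
Step 2: x=[2.5656 8.0332] v=[1.8280 -2.5340]
Step 3: x=[3.0473 7.4970] v=[2.4084 -2.6808]
Step 4: x=[3.5851 6.9518] v=[2.6889 -2.7258]
Step 5: x=[4.1141 6.4193] v=[2.6452 -2.6625]
Step 6: x=[4.5708 5.9207] v=[2.2834 -2.4930]
Step 7: x=[4.8986 5.4751] v=[1.6392 -2.2280]
Step 8: x=[5.0536 5.0980] v=[0.7748 -1.8856]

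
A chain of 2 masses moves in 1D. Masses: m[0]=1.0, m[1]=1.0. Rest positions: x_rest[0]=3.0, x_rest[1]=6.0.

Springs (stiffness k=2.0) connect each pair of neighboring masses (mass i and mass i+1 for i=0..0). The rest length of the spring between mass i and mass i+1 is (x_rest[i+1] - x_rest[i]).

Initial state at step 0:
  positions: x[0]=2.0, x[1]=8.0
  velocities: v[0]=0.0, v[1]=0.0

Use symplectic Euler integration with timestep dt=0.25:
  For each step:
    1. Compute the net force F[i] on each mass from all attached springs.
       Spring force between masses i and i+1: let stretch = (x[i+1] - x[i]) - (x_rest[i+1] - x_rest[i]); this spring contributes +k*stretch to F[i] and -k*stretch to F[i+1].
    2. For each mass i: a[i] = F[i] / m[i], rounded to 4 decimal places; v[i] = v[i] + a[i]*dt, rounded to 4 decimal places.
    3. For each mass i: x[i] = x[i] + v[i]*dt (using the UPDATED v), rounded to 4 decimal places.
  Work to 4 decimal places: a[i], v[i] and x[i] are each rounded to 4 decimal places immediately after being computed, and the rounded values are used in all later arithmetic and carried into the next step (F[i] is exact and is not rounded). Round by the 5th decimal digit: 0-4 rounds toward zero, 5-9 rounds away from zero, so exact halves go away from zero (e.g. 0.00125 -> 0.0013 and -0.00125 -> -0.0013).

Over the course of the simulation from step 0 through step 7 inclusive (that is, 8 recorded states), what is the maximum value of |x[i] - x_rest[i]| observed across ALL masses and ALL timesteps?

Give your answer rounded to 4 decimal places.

Step 0: x=[2.0000 8.0000] v=[0.0000 0.0000]
Step 1: x=[2.3750 7.6250] v=[1.5000 -1.5000]
Step 2: x=[3.0313 6.9688] v=[2.6250 -2.6250]
Step 3: x=[3.8048 6.1954] v=[3.0938 -3.0938]
Step 4: x=[4.5021 5.4981] v=[2.7891 -2.7891]
Step 5: x=[4.9489 5.0513] v=[1.7871 -1.7871]
Step 6: x=[5.0335 4.9667] v=[0.3383 -0.3383]
Step 7: x=[4.7347 5.2655] v=[-1.1951 1.1951]
Max displacement = 2.0335

Answer: 2.0335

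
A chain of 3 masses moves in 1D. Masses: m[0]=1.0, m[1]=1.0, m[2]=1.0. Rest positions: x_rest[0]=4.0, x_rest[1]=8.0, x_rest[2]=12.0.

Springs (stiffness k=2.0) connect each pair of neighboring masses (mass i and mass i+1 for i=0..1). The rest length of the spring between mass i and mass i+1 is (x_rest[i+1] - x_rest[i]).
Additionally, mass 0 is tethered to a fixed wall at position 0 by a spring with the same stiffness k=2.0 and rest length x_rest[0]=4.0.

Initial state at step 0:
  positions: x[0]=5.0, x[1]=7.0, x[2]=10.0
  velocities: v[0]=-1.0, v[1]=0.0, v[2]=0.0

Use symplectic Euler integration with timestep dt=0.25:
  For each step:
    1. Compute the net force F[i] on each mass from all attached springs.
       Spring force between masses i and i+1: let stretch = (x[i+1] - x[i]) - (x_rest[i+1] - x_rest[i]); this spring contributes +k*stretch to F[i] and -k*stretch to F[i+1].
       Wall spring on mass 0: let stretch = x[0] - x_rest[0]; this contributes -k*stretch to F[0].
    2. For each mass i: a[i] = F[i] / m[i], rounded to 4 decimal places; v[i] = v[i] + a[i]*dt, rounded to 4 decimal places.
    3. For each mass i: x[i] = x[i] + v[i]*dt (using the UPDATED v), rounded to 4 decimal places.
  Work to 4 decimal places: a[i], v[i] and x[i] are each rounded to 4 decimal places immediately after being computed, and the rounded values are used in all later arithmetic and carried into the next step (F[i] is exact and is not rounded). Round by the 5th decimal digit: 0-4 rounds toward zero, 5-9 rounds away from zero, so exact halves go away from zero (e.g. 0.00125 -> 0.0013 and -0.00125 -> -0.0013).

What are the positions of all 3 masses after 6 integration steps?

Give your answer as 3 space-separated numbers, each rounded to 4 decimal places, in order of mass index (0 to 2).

Step 0: x=[5.0000 7.0000 10.0000] v=[-1.0000 0.0000 0.0000]
Step 1: x=[4.3750 7.1250 10.1250] v=[-2.5000 0.5000 0.5000]
Step 2: x=[3.5469 7.2813 10.3750] v=[-3.3125 0.6250 1.0000]
Step 3: x=[2.7422 7.3575 10.7383] v=[-3.2188 0.3047 1.4532]
Step 4: x=[2.1716 7.2794 11.1790] v=[-2.2823 -0.3126 1.7628]
Step 5: x=[1.9681 7.0502 11.6323] v=[-0.8142 -0.9167 1.8130]
Step 6: x=[2.1538 6.7585 12.0128] v=[0.7428 -1.1667 1.5220]

Answer: 2.1538 6.7585 12.0128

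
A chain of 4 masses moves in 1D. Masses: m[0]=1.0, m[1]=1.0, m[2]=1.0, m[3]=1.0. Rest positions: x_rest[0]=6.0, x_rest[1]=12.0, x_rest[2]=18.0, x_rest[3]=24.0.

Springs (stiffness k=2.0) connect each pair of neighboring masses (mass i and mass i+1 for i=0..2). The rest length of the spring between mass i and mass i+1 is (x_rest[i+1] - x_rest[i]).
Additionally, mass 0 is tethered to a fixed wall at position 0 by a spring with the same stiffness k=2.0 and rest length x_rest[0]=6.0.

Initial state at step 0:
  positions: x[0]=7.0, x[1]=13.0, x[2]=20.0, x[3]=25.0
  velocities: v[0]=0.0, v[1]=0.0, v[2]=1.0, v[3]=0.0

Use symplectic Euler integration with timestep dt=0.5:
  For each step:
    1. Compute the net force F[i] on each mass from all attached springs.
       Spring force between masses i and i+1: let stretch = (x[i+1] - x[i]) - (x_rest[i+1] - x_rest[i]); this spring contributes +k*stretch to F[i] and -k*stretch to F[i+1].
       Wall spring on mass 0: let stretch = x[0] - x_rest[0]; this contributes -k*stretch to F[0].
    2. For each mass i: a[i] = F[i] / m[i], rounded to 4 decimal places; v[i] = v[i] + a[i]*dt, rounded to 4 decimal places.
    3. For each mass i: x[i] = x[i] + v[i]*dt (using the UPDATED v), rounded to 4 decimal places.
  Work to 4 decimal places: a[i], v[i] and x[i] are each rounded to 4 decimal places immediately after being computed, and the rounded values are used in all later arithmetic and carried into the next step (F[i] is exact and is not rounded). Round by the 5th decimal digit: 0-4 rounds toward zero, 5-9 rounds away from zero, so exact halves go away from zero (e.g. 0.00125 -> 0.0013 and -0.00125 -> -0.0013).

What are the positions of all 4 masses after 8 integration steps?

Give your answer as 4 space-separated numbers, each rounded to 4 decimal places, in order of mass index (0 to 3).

Answer: 6.7774 11.7853 18.1603 23.5040

Derivation:
Step 0: x=[7.0000 13.0000 20.0000 25.0000] v=[0.0000 0.0000 1.0000 0.0000]
Step 1: x=[6.5000 13.5000 19.5000 25.5000] v=[-1.0000 1.0000 -1.0000 1.0000]
Step 2: x=[6.2500 13.5000 19.0000 26.0000] v=[-0.5000 0.0000 -1.0000 1.0000]
Step 3: x=[6.5000 12.6250 19.2500 26.0000] v=[0.5000 -1.7500 0.5000 0.0000]
Step 4: x=[6.5625 12.0000 19.5625 25.6250] v=[0.1250 -1.2500 0.6250 -0.7500]
Step 5: x=[6.0625 12.4375 19.1250 25.2188] v=[-1.0000 0.8750 -0.8750 -0.8125]
Step 6: x=[5.7188 13.0313 18.3907 24.7657] v=[-0.6875 1.1875 -1.4687 -0.9063]
Step 7: x=[6.1719 12.6485 18.1642 24.1251] v=[0.9062 -0.7656 -0.4531 -1.2813]
Step 8: x=[6.7774 11.7853 18.1603 23.5040] v=[1.2109 -1.7265 -0.0079 -1.2422]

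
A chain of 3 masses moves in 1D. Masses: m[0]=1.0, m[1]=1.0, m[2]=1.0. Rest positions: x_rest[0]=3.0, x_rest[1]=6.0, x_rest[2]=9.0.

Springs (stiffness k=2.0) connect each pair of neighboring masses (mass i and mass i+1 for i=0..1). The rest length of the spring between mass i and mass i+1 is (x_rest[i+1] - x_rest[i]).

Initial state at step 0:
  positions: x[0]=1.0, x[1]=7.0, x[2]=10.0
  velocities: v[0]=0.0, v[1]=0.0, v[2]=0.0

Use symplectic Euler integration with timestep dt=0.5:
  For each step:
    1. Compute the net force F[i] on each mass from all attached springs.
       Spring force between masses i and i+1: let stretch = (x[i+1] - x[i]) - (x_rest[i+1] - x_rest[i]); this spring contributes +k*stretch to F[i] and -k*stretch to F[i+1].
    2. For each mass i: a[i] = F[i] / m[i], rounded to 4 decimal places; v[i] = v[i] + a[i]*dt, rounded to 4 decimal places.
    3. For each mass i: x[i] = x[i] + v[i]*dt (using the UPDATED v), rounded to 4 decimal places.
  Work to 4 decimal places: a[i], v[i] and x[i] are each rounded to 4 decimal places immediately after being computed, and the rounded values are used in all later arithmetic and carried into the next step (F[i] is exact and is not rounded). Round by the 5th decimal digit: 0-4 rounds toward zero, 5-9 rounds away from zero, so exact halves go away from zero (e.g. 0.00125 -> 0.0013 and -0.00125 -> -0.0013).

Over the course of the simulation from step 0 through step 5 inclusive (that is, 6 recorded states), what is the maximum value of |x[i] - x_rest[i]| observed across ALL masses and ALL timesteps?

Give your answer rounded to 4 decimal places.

Step 0: x=[1.0000 7.0000 10.0000] v=[0.0000 0.0000 0.0000]
Step 1: x=[2.5000 5.5000 10.0000] v=[3.0000 -3.0000 0.0000]
Step 2: x=[4.0000 4.7500 9.2500] v=[3.0000 -1.5000 -1.5000]
Step 3: x=[4.3750 5.8750 7.7500] v=[0.7500 2.2500 -3.0000]
Step 4: x=[4.0000 7.1875 6.8125] v=[-0.7500 2.6250 -1.8750]
Step 5: x=[3.7188 6.7188 7.5625] v=[-0.5625 -0.9375 1.5000]
Max displacement = 2.1875

Answer: 2.1875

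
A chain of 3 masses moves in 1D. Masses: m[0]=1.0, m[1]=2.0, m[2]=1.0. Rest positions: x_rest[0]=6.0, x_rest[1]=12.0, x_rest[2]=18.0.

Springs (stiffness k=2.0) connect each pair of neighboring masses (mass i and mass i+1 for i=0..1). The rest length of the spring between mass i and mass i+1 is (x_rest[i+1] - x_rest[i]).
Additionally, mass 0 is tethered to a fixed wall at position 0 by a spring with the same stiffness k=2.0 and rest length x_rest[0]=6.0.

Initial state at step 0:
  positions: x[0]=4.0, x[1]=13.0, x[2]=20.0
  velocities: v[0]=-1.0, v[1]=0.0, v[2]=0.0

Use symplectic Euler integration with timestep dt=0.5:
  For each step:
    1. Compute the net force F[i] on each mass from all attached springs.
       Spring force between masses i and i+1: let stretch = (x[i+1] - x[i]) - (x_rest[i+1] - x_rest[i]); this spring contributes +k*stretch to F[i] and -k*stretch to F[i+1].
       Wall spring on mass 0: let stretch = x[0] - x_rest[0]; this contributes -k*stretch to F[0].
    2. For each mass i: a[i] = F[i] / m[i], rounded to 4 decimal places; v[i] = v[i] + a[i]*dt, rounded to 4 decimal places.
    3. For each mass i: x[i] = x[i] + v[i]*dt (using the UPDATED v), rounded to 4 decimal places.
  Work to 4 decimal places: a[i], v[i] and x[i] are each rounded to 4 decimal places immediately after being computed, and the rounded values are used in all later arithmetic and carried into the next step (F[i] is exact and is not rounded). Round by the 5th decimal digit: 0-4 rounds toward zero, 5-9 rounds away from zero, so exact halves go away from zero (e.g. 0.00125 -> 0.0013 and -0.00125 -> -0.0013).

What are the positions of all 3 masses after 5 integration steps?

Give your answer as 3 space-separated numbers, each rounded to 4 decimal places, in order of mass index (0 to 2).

Answer: 4.3594 12.6172 17.0938

Derivation:
Step 0: x=[4.0000 13.0000 20.0000] v=[-1.0000 0.0000 0.0000]
Step 1: x=[6.0000 12.5000 19.5000] v=[4.0000 -1.0000 -1.0000]
Step 2: x=[8.2500 12.1250 18.5000] v=[4.5000 -0.7500 -2.0000]
Step 3: x=[8.3125 12.3750 17.3125] v=[0.1250 0.5000 -2.3750]
Step 4: x=[6.2500 12.8438 16.6563] v=[-4.1250 0.9375 -1.3125]
Step 5: x=[4.3594 12.6172 17.0938] v=[-3.7812 -0.4532 0.8750]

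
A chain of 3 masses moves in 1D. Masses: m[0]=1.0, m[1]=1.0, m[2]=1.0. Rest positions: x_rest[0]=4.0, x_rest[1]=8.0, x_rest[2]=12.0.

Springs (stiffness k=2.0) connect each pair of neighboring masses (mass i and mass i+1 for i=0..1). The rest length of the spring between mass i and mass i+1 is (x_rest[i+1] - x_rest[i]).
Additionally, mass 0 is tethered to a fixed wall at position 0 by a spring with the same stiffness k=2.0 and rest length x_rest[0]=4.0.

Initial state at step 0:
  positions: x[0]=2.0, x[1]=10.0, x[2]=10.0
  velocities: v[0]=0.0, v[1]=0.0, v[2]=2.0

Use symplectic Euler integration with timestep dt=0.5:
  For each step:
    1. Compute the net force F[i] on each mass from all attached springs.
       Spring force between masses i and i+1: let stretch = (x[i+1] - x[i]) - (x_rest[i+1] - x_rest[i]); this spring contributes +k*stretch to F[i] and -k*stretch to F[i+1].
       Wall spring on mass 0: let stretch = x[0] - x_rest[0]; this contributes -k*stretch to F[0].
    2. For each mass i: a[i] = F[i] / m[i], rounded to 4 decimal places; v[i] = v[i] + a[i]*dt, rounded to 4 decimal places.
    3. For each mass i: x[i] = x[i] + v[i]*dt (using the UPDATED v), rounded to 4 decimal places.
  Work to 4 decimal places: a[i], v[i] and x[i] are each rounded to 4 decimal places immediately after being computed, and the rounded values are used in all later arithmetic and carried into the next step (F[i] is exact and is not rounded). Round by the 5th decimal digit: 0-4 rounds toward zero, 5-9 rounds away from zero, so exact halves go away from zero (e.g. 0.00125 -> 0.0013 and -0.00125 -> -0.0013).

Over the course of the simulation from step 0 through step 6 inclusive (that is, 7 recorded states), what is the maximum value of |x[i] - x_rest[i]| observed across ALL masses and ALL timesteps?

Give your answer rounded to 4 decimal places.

Answer: 4.6250

Derivation:
Step 0: x=[2.0000 10.0000 10.0000] v=[0.0000 0.0000 2.0000]
Step 1: x=[5.0000 6.0000 13.0000] v=[6.0000 -8.0000 6.0000]
Step 2: x=[6.0000 5.0000 14.5000] v=[2.0000 -2.0000 3.0000]
Step 3: x=[3.5000 9.2500 13.2500] v=[-5.0000 8.5000 -2.5000]
Step 4: x=[2.1250 12.6250 12.0000] v=[-2.7500 6.7500 -2.5000]
Step 5: x=[4.9375 10.4375 13.0625] v=[5.6250 -4.3750 2.1250]
Step 6: x=[8.0313 6.8125 14.8125] v=[6.1875 -7.2500 3.5000]
Max displacement = 4.6250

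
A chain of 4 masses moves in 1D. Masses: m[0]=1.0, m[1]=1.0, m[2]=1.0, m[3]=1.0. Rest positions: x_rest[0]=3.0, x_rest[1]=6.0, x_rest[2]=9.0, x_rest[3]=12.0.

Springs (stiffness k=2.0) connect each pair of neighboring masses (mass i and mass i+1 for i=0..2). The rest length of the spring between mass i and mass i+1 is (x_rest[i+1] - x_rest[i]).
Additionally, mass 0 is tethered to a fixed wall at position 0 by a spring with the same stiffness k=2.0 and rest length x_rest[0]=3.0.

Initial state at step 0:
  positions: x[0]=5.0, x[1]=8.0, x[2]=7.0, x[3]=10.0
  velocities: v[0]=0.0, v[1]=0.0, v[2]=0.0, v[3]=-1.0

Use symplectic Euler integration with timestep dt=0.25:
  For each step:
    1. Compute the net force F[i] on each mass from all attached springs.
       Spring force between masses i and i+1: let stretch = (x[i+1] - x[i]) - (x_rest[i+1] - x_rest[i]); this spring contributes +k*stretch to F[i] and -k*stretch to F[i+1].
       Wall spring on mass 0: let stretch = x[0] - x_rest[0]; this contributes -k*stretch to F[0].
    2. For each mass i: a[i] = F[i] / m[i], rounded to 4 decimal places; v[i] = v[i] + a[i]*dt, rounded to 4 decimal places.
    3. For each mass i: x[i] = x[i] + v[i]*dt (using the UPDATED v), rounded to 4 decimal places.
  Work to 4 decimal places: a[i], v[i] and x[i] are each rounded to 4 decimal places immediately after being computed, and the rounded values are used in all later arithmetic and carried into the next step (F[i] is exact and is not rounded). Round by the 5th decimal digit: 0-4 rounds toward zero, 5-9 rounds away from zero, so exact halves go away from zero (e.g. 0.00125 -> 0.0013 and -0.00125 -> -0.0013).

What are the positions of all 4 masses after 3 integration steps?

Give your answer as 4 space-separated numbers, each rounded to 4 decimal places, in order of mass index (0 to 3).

Step 0: x=[5.0000 8.0000 7.0000 10.0000] v=[0.0000 0.0000 0.0000 -1.0000]
Step 1: x=[4.7500 7.5000 7.5000 9.7500] v=[-1.0000 -2.0000 2.0000 -1.0000]
Step 2: x=[4.2500 6.6563 8.2813 9.5938] v=[-2.0000 -3.3750 3.1250 -0.6250]
Step 3: x=[3.5195 5.7149 9.0235 9.6485] v=[-2.9219 -3.7657 2.9688 0.2188]

Answer: 3.5195 5.7149 9.0235 9.6485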